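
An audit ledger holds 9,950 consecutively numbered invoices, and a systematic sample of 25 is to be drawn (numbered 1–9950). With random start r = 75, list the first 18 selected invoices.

k = N/n = 9950/25 = 398
invoice 1: 75
invoice 2: 75 + 398 = 473
invoice 3: 473 + 398 = 871
invoice 4: 871 + 398 = 1269
invoice 5: 1269 + 398 = 1667
invoice 6: 1667 + 398 = 2065
invoice 7: 2065 + 398 = 2463
invoice 8: 2463 + 398 = 2861
invoice 9: 2861 + 398 = 3259
invoice 10: 3259 + 398 = 3657
invoice 11: 3657 + 398 = 4055
invoice 12: 4055 + 398 = 4453
invoice 13: 4453 + 398 = 4851
invoice 14: 4851 + 398 = 5249
invoice 15: 5249 + 398 = 5647
invoice 16: 5647 + 398 = 6045
invoice 17: 6045 + 398 = 6443
invoice 18: 6443 + 398 = 6841

75, 473, 871, 1269, 1667, 2065, 2463, 2861, 3259, 3657, 4055, 4453, 4851, 5249, 5647, 6045, 6443, 6841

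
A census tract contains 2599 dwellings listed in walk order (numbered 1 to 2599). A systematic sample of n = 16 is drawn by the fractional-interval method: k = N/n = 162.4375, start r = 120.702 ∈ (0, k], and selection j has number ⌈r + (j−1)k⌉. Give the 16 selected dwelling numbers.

121, 284, 446, 609, 771, 933, 1096, 1258, 1421, 1583, 1746, 1908, 2070, 2233, 2395, 2558

j=1: r + 0k = 120.702 → ⌈·⌉ = 121
j=2: r + 1k = 283.1395 → ⌈·⌉ = 284
j=3: r + 2k = 445.577 → ⌈·⌉ = 446
j=4: r + 3k = 608.0145 → ⌈·⌉ = 609
j=5: r + 4k = 770.452 → ⌈·⌉ = 771
j=6: r + 5k = 932.8895 → ⌈·⌉ = 933
j=7: r + 6k = 1095.327 → ⌈·⌉ = 1096
j=8: r + 7k = 1257.7645 → ⌈·⌉ = 1258
j=9: r + 8k = 1420.202 → ⌈·⌉ = 1421
j=10: r + 9k = 1582.6395 → ⌈·⌉ = 1583
j=11: r + 10k = 1745.077 → ⌈·⌉ = 1746
j=12: r + 11k = 1907.5145 → ⌈·⌉ = 1908
j=13: r + 12k = 2069.952 → ⌈·⌉ = 2070
j=14: r + 13k = 2232.3895 → ⌈·⌉ = 2233
j=15: r + 14k = 2394.827 → ⌈·⌉ = 2395
j=16: r + 15k = 2557.2645 → ⌈·⌉ = 2558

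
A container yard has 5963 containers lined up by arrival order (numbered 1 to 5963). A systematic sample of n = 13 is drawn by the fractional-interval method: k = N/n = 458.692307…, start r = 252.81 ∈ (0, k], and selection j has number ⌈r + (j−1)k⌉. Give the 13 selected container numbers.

j=1: r + 0k = 252.81 → ⌈·⌉ = 253
j=2: r + 1k = 711.502307… → ⌈·⌉ = 712
j=3: r + 2k = 1170.194615… → ⌈·⌉ = 1171
j=4: r + 3k = 1628.886923… → ⌈·⌉ = 1629
j=5: r + 4k = 2087.579230… → ⌈·⌉ = 2088
j=6: r + 5k = 2546.271538… → ⌈·⌉ = 2547
j=7: r + 6k = 3004.963846… → ⌈·⌉ = 3005
j=8: r + 7k = 3463.656153… → ⌈·⌉ = 3464
j=9: r + 8k = 3922.348461… → ⌈·⌉ = 3923
j=10: r + 9k = 4381.040769… → ⌈·⌉ = 4382
j=11: r + 10k = 4839.733076… → ⌈·⌉ = 4840
j=12: r + 11k = 5298.425384… → ⌈·⌉ = 5299
j=13: r + 12k = 5757.117692… → ⌈·⌉ = 5758

253, 712, 1171, 1629, 2088, 2547, 3005, 3464, 3923, 4382, 4840, 5299, 5758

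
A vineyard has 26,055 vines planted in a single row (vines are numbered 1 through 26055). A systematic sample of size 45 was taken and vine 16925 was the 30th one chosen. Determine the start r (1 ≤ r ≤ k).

134

k = 26055/45 = 579
r = 16925 − (30−1)×579 = 16925 − 16791 = 134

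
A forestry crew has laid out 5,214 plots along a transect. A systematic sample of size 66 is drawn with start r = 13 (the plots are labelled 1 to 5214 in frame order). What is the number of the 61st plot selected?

k = 5214/66 = 79
61st selection = r + (61−1)·k = 13 + 60×79 = 13 + 4740 = 4753

4753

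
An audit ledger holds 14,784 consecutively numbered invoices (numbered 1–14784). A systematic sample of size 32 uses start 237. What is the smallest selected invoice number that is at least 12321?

12711

k = 14784/32 = 462
Steps past start: ⌈(12321 − 237)/462⌉ = ⌈12084/462⌉ = 27
Selected invoice: 237 + 27×462 = 12711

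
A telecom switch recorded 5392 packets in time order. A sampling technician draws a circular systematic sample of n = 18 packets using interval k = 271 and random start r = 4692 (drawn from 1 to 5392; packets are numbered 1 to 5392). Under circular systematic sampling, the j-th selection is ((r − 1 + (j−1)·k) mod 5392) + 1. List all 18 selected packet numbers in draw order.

Selection 1: 4692
Selection 2: 4692 + 271 = 4963
Selection 3: 4963 + 271 = 5234
Selection 4: 5234 + 271 = 5505 → 5505 − 5392 = 113
Selection 5: 113 + 271 = 384
Selection 6: 384 + 271 = 655
Selection 7: 655 + 271 = 926
Selection 8: 926 + 271 = 1197
Selection 9: 1197 + 271 = 1468
Selection 10: 1468 + 271 = 1739
Selection 11: 1739 + 271 = 2010
Selection 12: 2010 + 271 = 2281
Selection 13: 2281 + 271 = 2552
Selection 14: 2552 + 271 = 2823
Selection 15: 2823 + 271 = 3094
Selection 16: 3094 + 271 = 3365
Selection 17: 3365 + 271 = 3636
Selection 18: 3636 + 271 = 3907

4692, 4963, 5234, 113, 384, 655, 926, 1197, 1468, 1739, 2010, 2281, 2552, 2823, 3094, 3365, 3636, 3907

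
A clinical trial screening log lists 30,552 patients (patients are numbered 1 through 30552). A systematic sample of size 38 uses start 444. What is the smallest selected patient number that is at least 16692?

17328

k = 30552/38 = 804
Steps past start: ⌈(16692 − 444)/804⌉ = ⌈16248/804⌉ = 21
Selected patient: 444 + 21×804 = 17328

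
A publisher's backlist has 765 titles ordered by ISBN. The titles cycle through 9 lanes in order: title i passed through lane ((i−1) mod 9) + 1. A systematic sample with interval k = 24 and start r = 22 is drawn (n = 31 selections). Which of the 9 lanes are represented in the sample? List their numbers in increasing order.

Consecutive selections differ by k = 24, so their lane numbers differ by 24 mod 9 = 6.
gcd(24, 9) = 3, so the sample visits 9/3 = 3 distinct residues mod 9.
Start 22 is lane 4; the lanes hit are 1, 4, 7.

1, 4, 7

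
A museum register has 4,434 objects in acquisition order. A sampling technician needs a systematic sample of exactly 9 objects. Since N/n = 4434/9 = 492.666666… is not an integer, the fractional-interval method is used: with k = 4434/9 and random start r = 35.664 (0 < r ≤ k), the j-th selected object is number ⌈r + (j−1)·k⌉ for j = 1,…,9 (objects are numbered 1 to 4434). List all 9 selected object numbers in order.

36, 529, 1021, 1514, 2007, 2499, 2992, 3485, 3977

j=1: r + 0k = 35.664 → ⌈·⌉ = 36
j=2: r + 1k = 528.330666… → ⌈·⌉ = 529
j=3: r + 2k = 1020.997333… → ⌈·⌉ = 1021
j=4: r + 3k = 1513.664 → ⌈·⌉ = 1514
j=5: r + 4k = 2006.330666… → ⌈·⌉ = 2007
j=6: r + 5k = 2498.997333… → ⌈·⌉ = 2499
j=7: r + 6k = 2991.664 → ⌈·⌉ = 2992
j=8: r + 7k = 3484.330666… → ⌈·⌉ = 3485
j=9: r + 8k = 3976.997333… → ⌈·⌉ = 3977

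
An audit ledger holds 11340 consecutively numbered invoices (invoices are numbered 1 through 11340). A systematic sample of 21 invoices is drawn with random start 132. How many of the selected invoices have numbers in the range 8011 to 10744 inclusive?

5

k = 11340/21 = 540
First selection ≥ 8011: 132 + ⌈(8011−132)/540⌉·540 = 132 + 15×540 = 8232
Last selection ≤ 10744: 132 + ⌊(10744−132)/540⌋·540 = 132 + 19×540 = 10392
Count = 19 − 15 + 1 = 5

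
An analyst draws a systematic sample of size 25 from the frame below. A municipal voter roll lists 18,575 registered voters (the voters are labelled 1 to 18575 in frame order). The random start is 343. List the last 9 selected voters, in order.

12231, 12974, 13717, 14460, 15203, 15946, 16689, 17432, 18175

k = N/n = 18575/25 = 743
17th selection = 343 + 16×743 = 12231
18th: 12231 + 743 = 12974
19th: 12974 + 743 = 13717
20th: 13717 + 743 = 14460
21st: 14460 + 743 = 15203
22nd: 15203 + 743 = 15946
23rd: 15946 + 743 = 16689
24th: 16689 + 743 = 17432
25th: 17432 + 743 = 18175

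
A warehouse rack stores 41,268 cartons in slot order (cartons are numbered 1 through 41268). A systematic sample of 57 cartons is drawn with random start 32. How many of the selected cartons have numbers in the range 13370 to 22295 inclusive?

k = 41268/57 = 724
First selection ≥ 13370: 32 + ⌈(13370−32)/724⌉·724 = 32 + 19×724 = 13788
Last selection ≤ 22295: 32 + ⌊(22295−32)/724⌋·724 = 32 + 30×724 = 21752
Count = 30 − 19 + 1 = 12

12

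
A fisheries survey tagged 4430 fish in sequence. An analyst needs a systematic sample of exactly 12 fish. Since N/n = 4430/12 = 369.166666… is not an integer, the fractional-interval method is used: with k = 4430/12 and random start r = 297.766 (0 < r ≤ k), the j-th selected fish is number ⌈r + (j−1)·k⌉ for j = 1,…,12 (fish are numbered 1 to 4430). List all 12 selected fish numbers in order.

298, 667, 1037, 1406, 1775, 2144, 2513, 2882, 3252, 3621, 3990, 4359

j=1: r + 0k = 297.766 → ⌈·⌉ = 298
j=2: r + 1k = 666.932666… → ⌈·⌉ = 667
j=3: r + 2k = 1036.099333… → ⌈·⌉ = 1037
j=4: r + 3k = 1405.266 → ⌈·⌉ = 1406
j=5: r + 4k = 1774.432666… → ⌈·⌉ = 1775
j=6: r + 5k = 2143.599333… → ⌈·⌉ = 2144
j=7: r + 6k = 2512.766 → ⌈·⌉ = 2513
j=8: r + 7k = 2881.932666… → ⌈·⌉ = 2882
j=9: r + 8k = 3251.099333… → ⌈·⌉ = 3252
j=10: r + 9k = 3620.266 → ⌈·⌉ = 3621
j=11: r + 10k = 3989.432666… → ⌈·⌉ = 3990
j=12: r + 11k = 4358.599333… → ⌈·⌉ = 4359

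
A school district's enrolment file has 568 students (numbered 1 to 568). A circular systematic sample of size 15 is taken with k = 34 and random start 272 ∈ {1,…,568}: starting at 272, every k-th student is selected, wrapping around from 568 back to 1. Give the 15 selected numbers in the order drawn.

272, 306, 340, 374, 408, 442, 476, 510, 544, 10, 44, 78, 112, 146, 180

Selection 1: 272
Selection 2: 272 + 34 = 306
Selection 3: 306 + 34 = 340
Selection 4: 340 + 34 = 374
Selection 5: 374 + 34 = 408
Selection 6: 408 + 34 = 442
Selection 7: 442 + 34 = 476
Selection 8: 476 + 34 = 510
Selection 9: 510 + 34 = 544
Selection 10: 544 + 34 = 578 → 578 − 568 = 10
Selection 11: 10 + 34 = 44
Selection 12: 44 + 34 = 78
Selection 13: 78 + 34 = 112
Selection 14: 112 + 34 = 146
Selection 15: 146 + 34 = 180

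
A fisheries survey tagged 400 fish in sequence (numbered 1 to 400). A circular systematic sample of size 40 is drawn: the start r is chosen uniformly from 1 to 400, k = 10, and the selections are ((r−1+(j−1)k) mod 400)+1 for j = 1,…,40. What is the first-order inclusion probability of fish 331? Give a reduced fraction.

For each position j, as r ranges over 1…400 the j-th selection hits every fish exactly once, so fish 331 is selected for exactly 40 of the 400 starts.
Inclusion probability = 40/400 = 1/10.

1/10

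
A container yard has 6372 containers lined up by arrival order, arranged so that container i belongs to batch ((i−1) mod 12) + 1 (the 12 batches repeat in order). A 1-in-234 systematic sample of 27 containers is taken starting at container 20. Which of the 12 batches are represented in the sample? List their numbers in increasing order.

Consecutive selections differ by k = 234, so their batch numbers differ by 234 mod 12 = 6.
gcd(234, 12) = 6, so the sample visits 12/6 = 2 distinct residues mod 12.
Start 20 is batch 8; the batches hit are 2, 8.

2, 8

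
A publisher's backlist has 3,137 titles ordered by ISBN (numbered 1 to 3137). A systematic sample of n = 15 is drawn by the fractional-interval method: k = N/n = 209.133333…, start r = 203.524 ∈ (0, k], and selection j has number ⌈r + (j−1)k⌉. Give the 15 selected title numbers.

j=1: r + 0k = 203.524 → ⌈·⌉ = 204
j=2: r + 1k = 412.657333… → ⌈·⌉ = 413
j=3: r + 2k = 621.790666… → ⌈·⌉ = 622
j=4: r + 3k = 830.924 → ⌈·⌉ = 831
j=5: r + 4k = 1040.057333… → ⌈·⌉ = 1041
j=6: r + 5k = 1249.190666… → ⌈·⌉ = 1250
j=7: r + 6k = 1458.324 → ⌈·⌉ = 1459
j=8: r + 7k = 1667.457333… → ⌈·⌉ = 1668
j=9: r + 8k = 1876.590666… → ⌈·⌉ = 1877
j=10: r + 9k = 2085.724 → ⌈·⌉ = 2086
j=11: r + 10k = 2294.857333… → ⌈·⌉ = 2295
j=12: r + 11k = 2503.990666… → ⌈·⌉ = 2504
j=13: r + 12k = 2713.124 → ⌈·⌉ = 2714
j=14: r + 13k = 2922.257333… → ⌈·⌉ = 2923
j=15: r + 14k = 3131.390666… → ⌈·⌉ = 3132

204, 413, 622, 831, 1041, 1250, 1459, 1668, 1877, 2086, 2295, 2504, 2714, 2923, 3132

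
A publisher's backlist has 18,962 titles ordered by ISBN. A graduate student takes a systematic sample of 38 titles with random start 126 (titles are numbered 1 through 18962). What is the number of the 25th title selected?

k = 18962/38 = 499
25th selection = r + (25−1)·k = 126 + 24×499 = 126 + 11976 = 12102

12102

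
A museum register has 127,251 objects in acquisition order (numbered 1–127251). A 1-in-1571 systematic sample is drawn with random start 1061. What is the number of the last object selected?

126741

k = 1571
81st selection = r + (81−1)·k = 1061 + 80×1571 = 1061 + 125680 = 126741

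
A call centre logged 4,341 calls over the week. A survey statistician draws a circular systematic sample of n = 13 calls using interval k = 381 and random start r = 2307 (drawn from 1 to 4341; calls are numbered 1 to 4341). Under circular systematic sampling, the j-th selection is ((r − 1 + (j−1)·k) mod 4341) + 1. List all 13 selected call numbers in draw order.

2307, 2688, 3069, 3450, 3831, 4212, 252, 633, 1014, 1395, 1776, 2157, 2538

Selection 1: 2307
Selection 2: 2307 + 381 = 2688
Selection 3: 2688 + 381 = 3069
Selection 4: 3069 + 381 = 3450
Selection 5: 3450 + 381 = 3831
Selection 6: 3831 + 381 = 4212
Selection 7: 4212 + 381 = 4593 → 4593 − 4341 = 252
Selection 8: 252 + 381 = 633
Selection 9: 633 + 381 = 1014
Selection 10: 1014 + 381 = 1395
Selection 11: 1395 + 381 = 1776
Selection 12: 1776 + 381 = 2157
Selection 13: 2157 + 381 = 2538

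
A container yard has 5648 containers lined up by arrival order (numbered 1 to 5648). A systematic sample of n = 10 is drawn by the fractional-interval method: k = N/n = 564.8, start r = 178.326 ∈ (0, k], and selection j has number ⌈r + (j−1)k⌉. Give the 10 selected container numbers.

j=1: r + 0k = 178.326 → ⌈·⌉ = 179
j=2: r + 1k = 743.126 → ⌈·⌉ = 744
j=3: r + 2k = 1307.926 → ⌈·⌉ = 1308
j=4: r + 3k = 1872.726 → ⌈·⌉ = 1873
j=5: r + 4k = 2437.526 → ⌈·⌉ = 2438
j=6: r + 5k = 3002.326 → ⌈·⌉ = 3003
j=7: r + 6k = 3567.126 → ⌈·⌉ = 3568
j=8: r + 7k = 4131.926 → ⌈·⌉ = 4132
j=9: r + 8k = 4696.726 → ⌈·⌉ = 4697
j=10: r + 9k = 5261.526 → ⌈·⌉ = 5262

179, 744, 1308, 1873, 2438, 3003, 3568, 4132, 4697, 5262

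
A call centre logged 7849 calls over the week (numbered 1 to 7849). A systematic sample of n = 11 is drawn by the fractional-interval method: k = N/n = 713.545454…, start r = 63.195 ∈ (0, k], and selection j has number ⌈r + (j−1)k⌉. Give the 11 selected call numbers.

j=1: r + 0k = 63.195 → ⌈·⌉ = 64
j=2: r + 1k = 776.740454… → ⌈·⌉ = 777
j=3: r + 2k = 1490.285909… → ⌈·⌉ = 1491
j=4: r + 3k = 2203.831363… → ⌈·⌉ = 2204
j=5: r + 4k = 2917.376818… → ⌈·⌉ = 2918
j=6: r + 5k = 3630.922272… → ⌈·⌉ = 3631
j=7: r + 6k = 4344.467727… → ⌈·⌉ = 4345
j=8: r + 7k = 5058.013181… → ⌈·⌉ = 5059
j=9: r + 8k = 5771.558636… → ⌈·⌉ = 5772
j=10: r + 9k = 6485.104090… → ⌈·⌉ = 6486
j=11: r + 10k = 7198.649545… → ⌈·⌉ = 7199

64, 777, 1491, 2204, 2918, 3631, 4345, 5059, 5772, 6486, 7199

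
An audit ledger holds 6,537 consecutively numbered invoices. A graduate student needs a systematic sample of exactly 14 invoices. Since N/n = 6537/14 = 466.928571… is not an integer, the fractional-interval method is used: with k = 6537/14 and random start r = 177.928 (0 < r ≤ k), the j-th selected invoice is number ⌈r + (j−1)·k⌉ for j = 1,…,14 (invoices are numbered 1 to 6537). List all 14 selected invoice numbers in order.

178, 645, 1112, 1579, 2046, 2513, 2980, 3447, 3914, 4381, 4848, 5315, 5782, 6248

j=1: r + 0k = 177.928 → ⌈·⌉ = 178
j=2: r + 1k = 644.856571… → ⌈·⌉ = 645
j=3: r + 2k = 1111.785142… → ⌈·⌉ = 1112
j=4: r + 3k = 1578.713714… → ⌈·⌉ = 1579
j=5: r + 4k = 2045.642285… → ⌈·⌉ = 2046
j=6: r + 5k = 2512.570857… → ⌈·⌉ = 2513
j=7: r + 6k = 2979.499428… → ⌈·⌉ = 2980
j=8: r + 7k = 3446.428 → ⌈·⌉ = 3447
j=9: r + 8k = 3913.356571… → ⌈·⌉ = 3914
j=10: r + 9k = 4380.285142… → ⌈·⌉ = 4381
j=11: r + 10k = 4847.213714… → ⌈·⌉ = 4848
j=12: r + 11k = 5314.142285… → ⌈·⌉ = 5315
j=13: r + 12k = 5781.070857… → ⌈·⌉ = 5782
j=14: r + 13k = 6247.999428… → ⌈·⌉ = 6248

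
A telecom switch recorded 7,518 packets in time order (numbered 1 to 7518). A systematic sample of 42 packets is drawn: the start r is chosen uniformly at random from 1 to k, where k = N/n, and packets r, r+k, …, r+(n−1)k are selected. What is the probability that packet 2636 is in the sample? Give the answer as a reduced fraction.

k = 7518/42 = 179.
Packet 2636 is selected iff r ≡ 2636 (mod 179); exactly one such r in {1,…,179}.
Inclusion probability = 1/179.

1/179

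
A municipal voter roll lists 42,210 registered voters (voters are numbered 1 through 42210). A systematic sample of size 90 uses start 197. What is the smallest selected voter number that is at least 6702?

6763

k = 42210/90 = 469
Steps past start: ⌈(6702 − 197)/469⌉ = ⌈6505/469⌉ = 14
Selected voter: 197 + 14×469 = 6763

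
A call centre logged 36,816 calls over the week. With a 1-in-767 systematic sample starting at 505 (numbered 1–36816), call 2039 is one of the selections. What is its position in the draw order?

3

k = 767
position = (2039 − 505)/767 + 1 = 1534/767 + 1 = 2 + 1 = 3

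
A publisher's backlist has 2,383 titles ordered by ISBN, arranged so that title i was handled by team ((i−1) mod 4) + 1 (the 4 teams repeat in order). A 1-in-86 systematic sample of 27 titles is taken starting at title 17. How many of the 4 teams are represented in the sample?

Consecutive selections differ by k = 86, so their team numbers differ by 86 mod 4 = 2.
gcd(86, 4) = 2, so the sample visits 4/2 = 2 distinct residues mod 4.
Start 17 is team 1; the teams hit are 1, 3.

2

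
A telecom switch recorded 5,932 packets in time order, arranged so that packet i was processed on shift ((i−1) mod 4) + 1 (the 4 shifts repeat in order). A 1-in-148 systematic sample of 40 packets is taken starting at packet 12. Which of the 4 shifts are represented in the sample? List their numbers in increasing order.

Consecutive selections differ by k = 148, so their shift numbers differ by 148 mod 4 = 0.
gcd(148, 4) = 4, so the sample visits 4/4 = 1 distinct residues mod 4.
Start 12 is shift 4; the shifts hit are 4.

4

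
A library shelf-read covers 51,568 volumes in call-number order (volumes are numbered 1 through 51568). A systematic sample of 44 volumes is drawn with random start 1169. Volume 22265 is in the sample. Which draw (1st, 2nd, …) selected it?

k = 51568/44 = 1172
position = (22265 − 1169)/1172 + 1 = 21096/1172 + 1 = 18 + 1 = 19

19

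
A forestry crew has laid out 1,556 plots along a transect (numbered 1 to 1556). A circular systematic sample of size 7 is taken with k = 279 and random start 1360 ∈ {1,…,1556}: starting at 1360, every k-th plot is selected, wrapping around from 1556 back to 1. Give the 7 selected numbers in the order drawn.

1360, 83, 362, 641, 920, 1199, 1478

Selection 1: 1360
Selection 2: 1360 + 279 = 1639 → 1639 − 1556 = 83
Selection 3: 83 + 279 = 362
Selection 4: 362 + 279 = 641
Selection 5: 641 + 279 = 920
Selection 6: 920 + 279 = 1199
Selection 7: 1199 + 279 = 1478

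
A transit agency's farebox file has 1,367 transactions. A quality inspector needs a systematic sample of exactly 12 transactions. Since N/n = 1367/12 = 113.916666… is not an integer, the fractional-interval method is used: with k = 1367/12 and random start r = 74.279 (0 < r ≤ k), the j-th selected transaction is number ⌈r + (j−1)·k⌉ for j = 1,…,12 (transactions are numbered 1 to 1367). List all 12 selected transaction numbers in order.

75, 189, 303, 417, 530, 644, 758, 872, 986, 1100, 1214, 1328

j=1: r + 0k = 74.279 → ⌈·⌉ = 75
j=2: r + 1k = 188.195666… → ⌈·⌉ = 189
j=3: r + 2k = 302.112333… → ⌈·⌉ = 303
j=4: r + 3k = 416.029 → ⌈·⌉ = 417
j=5: r + 4k = 529.945666… → ⌈·⌉ = 530
j=6: r + 5k = 643.862333… → ⌈·⌉ = 644
j=7: r + 6k = 757.779 → ⌈·⌉ = 758
j=8: r + 7k = 871.695666… → ⌈·⌉ = 872
j=9: r + 8k = 985.612333… → ⌈·⌉ = 986
j=10: r + 9k = 1099.529 → ⌈·⌉ = 1100
j=11: r + 10k = 1213.445666… → ⌈·⌉ = 1214
j=12: r + 11k = 1327.362333… → ⌈·⌉ = 1328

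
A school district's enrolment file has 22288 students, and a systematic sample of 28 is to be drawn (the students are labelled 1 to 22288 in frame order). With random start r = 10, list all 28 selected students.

10, 806, 1602, 2398, 3194, 3990, 4786, 5582, 6378, 7174, 7970, 8766, 9562, 10358, 11154, 11950, 12746, 13542, 14338, 15134, 15930, 16726, 17522, 18318, 19114, 19910, 20706, 21502

k = N/n = 22288/28 = 796
student 1: 10
student 2: 10 + 796 = 806
student 3: 806 + 796 = 1602
student 4: 1602 + 796 = 2398
student 5: 2398 + 796 = 3194
student 6: 3194 + 796 = 3990
student 7: 3990 + 796 = 4786
student 8: 4786 + 796 = 5582
student 9: 5582 + 796 = 6378
student 10: 6378 + 796 = 7174
student 11: 7174 + 796 = 7970
student 12: 7970 + 796 = 8766
student 13: 8766 + 796 = 9562
student 14: 9562 + 796 = 10358
student 15: 10358 + 796 = 11154
student 16: 11154 + 796 = 11950
student 17: 11950 + 796 = 12746
student 18: 12746 + 796 = 13542
student 19: 13542 + 796 = 14338
student 20: 14338 + 796 = 15134
student 21: 15134 + 796 = 15930
student 22: 15930 + 796 = 16726
student 23: 16726 + 796 = 17522
student 24: 17522 + 796 = 18318
student 25: 18318 + 796 = 19114
student 26: 19114 + 796 = 19910
student 27: 19910 + 796 = 20706
student 28: 20706 + 796 = 21502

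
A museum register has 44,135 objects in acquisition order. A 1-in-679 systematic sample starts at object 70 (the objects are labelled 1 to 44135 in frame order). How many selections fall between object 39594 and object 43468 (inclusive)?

k = 679
First selection ≥ 39594: 70 + ⌈(39594−70)/679⌉·679 = 70 + 59×679 = 40131
Last selection ≤ 43468: 70 + ⌊(43468−70)/679⌋·679 = 70 + 63×679 = 42847
Count = 63 − 59 + 1 = 5

5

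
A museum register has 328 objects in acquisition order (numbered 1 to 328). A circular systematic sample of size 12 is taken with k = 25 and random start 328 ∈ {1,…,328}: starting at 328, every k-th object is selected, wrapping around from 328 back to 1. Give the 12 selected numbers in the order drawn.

328, 25, 50, 75, 100, 125, 150, 175, 200, 225, 250, 275

Selection 1: 328
Selection 2: 328 + 25 = 353 → 353 − 328 = 25
Selection 3: 25 + 25 = 50
Selection 4: 50 + 25 = 75
Selection 5: 75 + 25 = 100
Selection 6: 100 + 25 = 125
Selection 7: 125 + 25 = 150
Selection 8: 150 + 25 = 175
Selection 9: 175 + 25 = 200
Selection 10: 200 + 25 = 225
Selection 11: 225 + 25 = 250
Selection 12: 250 + 25 = 275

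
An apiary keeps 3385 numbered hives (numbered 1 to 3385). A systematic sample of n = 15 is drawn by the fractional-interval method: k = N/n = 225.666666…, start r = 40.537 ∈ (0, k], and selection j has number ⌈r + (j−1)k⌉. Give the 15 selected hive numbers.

j=1: r + 0k = 40.537 → ⌈·⌉ = 41
j=2: r + 1k = 266.203666… → ⌈·⌉ = 267
j=3: r + 2k = 491.870333… → ⌈·⌉ = 492
j=4: r + 3k = 717.537 → ⌈·⌉ = 718
j=5: r + 4k = 943.203666… → ⌈·⌉ = 944
j=6: r + 5k = 1168.870333… → ⌈·⌉ = 1169
j=7: r + 6k = 1394.537 → ⌈·⌉ = 1395
j=8: r + 7k = 1620.203666… → ⌈·⌉ = 1621
j=9: r + 8k = 1845.870333… → ⌈·⌉ = 1846
j=10: r + 9k = 2071.537 → ⌈·⌉ = 2072
j=11: r + 10k = 2297.203666… → ⌈·⌉ = 2298
j=12: r + 11k = 2522.870333… → ⌈·⌉ = 2523
j=13: r + 12k = 2748.537 → ⌈·⌉ = 2749
j=14: r + 13k = 2974.203666… → ⌈·⌉ = 2975
j=15: r + 14k = 3199.870333… → ⌈·⌉ = 3200

41, 267, 492, 718, 944, 1169, 1395, 1621, 1846, 2072, 2298, 2523, 2749, 2975, 3200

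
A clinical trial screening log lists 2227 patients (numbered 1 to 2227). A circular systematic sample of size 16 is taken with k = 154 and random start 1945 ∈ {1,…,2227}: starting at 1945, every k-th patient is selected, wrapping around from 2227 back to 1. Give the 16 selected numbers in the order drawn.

1945, 2099, 26, 180, 334, 488, 642, 796, 950, 1104, 1258, 1412, 1566, 1720, 1874, 2028

Selection 1: 1945
Selection 2: 1945 + 154 = 2099
Selection 3: 2099 + 154 = 2253 → 2253 − 2227 = 26
Selection 4: 26 + 154 = 180
Selection 5: 180 + 154 = 334
Selection 6: 334 + 154 = 488
Selection 7: 488 + 154 = 642
Selection 8: 642 + 154 = 796
Selection 9: 796 + 154 = 950
Selection 10: 950 + 154 = 1104
Selection 11: 1104 + 154 = 1258
Selection 12: 1258 + 154 = 1412
Selection 13: 1412 + 154 = 1566
Selection 14: 1566 + 154 = 1720
Selection 15: 1720 + 154 = 1874
Selection 16: 1874 + 154 = 2028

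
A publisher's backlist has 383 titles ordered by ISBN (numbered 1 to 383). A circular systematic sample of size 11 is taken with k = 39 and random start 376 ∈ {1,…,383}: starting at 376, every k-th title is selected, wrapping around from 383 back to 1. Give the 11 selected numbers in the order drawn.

Selection 1: 376
Selection 2: 376 + 39 = 415 → 415 − 383 = 32
Selection 3: 32 + 39 = 71
Selection 4: 71 + 39 = 110
Selection 5: 110 + 39 = 149
Selection 6: 149 + 39 = 188
Selection 7: 188 + 39 = 227
Selection 8: 227 + 39 = 266
Selection 9: 266 + 39 = 305
Selection 10: 305 + 39 = 344
Selection 11: 344 + 39 = 383

376, 32, 71, 110, 149, 188, 227, 266, 305, 344, 383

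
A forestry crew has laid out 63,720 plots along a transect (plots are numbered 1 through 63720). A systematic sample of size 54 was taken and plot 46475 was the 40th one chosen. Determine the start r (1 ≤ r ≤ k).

455

k = 63720/54 = 1180
r = 46475 − (40−1)×1180 = 46475 − 46020 = 455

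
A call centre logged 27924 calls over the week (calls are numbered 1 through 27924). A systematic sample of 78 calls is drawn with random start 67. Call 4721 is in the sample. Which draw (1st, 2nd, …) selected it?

14

k = 27924/78 = 358
position = (4721 − 67)/358 + 1 = 4654/358 + 1 = 13 + 1 = 14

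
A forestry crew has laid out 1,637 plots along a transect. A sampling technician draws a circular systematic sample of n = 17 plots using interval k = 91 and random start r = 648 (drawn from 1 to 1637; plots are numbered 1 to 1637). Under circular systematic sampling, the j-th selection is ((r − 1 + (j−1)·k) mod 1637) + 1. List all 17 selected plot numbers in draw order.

Selection 1: 648
Selection 2: 648 + 91 = 739
Selection 3: 739 + 91 = 830
Selection 4: 830 + 91 = 921
Selection 5: 921 + 91 = 1012
Selection 6: 1012 + 91 = 1103
Selection 7: 1103 + 91 = 1194
Selection 8: 1194 + 91 = 1285
Selection 9: 1285 + 91 = 1376
Selection 10: 1376 + 91 = 1467
Selection 11: 1467 + 91 = 1558
Selection 12: 1558 + 91 = 1649 → 1649 − 1637 = 12
Selection 13: 12 + 91 = 103
Selection 14: 103 + 91 = 194
Selection 15: 194 + 91 = 285
Selection 16: 285 + 91 = 376
Selection 17: 376 + 91 = 467

648, 739, 830, 921, 1012, 1103, 1194, 1285, 1376, 1467, 1558, 12, 103, 194, 285, 376, 467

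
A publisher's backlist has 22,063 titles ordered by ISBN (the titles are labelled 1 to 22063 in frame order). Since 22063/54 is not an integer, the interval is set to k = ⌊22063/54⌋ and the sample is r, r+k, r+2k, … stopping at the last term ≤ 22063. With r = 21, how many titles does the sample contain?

k = ⌊22063/54⌋ = 408
Achieved size = ⌊(22063 − 21)/408⌋ + 1 = ⌊22042/408⌋ + 1 = 54 + 1 = 55
(last selection: 21 + 54×408 = 22053 ≤ 22063; next would be 22461 > 22063)

55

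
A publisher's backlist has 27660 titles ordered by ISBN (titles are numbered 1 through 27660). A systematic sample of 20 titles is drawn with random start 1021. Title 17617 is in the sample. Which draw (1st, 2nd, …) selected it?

13

k = 27660/20 = 1383
position = (17617 − 1021)/1383 + 1 = 16596/1383 + 1 = 12 + 1 = 13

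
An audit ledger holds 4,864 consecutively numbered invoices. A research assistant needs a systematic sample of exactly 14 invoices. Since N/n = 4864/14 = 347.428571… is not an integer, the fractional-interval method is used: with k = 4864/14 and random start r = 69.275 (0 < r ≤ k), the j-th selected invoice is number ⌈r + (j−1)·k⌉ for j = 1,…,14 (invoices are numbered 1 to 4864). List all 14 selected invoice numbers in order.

70, 417, 765, 1112, 1459, 1807, 2154, 2502, 2849, 3197, 3544, 3891, 4239, 4586

j=1: r + 0k = 69.275 → ⌈·⌉ = 70
j=2: r + 1k = 416.703571… → ⌈·⌉ = 417
j=3: r + 2k = 764.132142… → ⌈·⌉ = 765
j=4: r + 3k = 1111.560714… → ⌈·⌉ = 1112
j=5: r + 4k = 1458.989285… → ⌈·⌉ = 1459
j=6: r + 5k = 1806.417857… → ⌈·⌉ = 1807
j=7: r + 6k = 2153.846428… → ⌈·⌉ = 2154
j=8: r + 7k = 2501.275 → ⌈·⌉ = 2502
j=9: r + 8k = 2848.703571… → ⌈·⌉ = 2849
j=10: r + 9k = 3196.132142… → ⌈·⌉ = 3197
j=11: r + 10k = 3543.560714… → ⌈·⌉ = 3544
j=12: r + 11k = 3890.989285… → ⌈·⌉ = 3891
j=13: r + 12k = 4238.417857… → ⌈·⌉ = 4239
j=14: r + 13k = 4585.846428… → ⌈·⌉ = 4586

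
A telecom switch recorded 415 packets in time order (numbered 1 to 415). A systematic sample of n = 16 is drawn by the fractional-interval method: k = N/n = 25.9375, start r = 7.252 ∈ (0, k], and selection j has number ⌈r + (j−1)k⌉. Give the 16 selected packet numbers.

8, 34, 60, 86, 112, 137, 163, 189, 215, 241, 267, 293, 319, 345, 371, 397

j=1: r + 0k = 7.252 → ⌈·⌉ = 8
j=2: r + 1k = 33.1895 → ⌈·⌉ = 34
j=3: r + 2k = 59.127 → ⌈·⌉ = 60
j=4: r + 3k = 85.0645 → ⌈·⌉ = 86
j=5: r + 4k = 111.002 → ⌈·⌉ = 112
j=6: r + 5k = 136.9395 → ⌈·⌉ = 137
j=7: r + 6k = 162.877 → ⌈·⌉ = 163
j=8: r + 7k = 188.8145 → ⌈·⌉ = 189
j=9: r + 8k = 214.752 → ⌈·⌉ = 215
j=10: r + 9k = 240.6895 → ⌈·⌉ = 241
j=11: r + 10k = 266.627 → ⌈·⌉ = 267
j=12: r + 11k = 292.5645 → ⌈·⌉ = 293
j=13: r + 12k = 318.502 → ⌈·⌉ = 319
j=14: r + 13k = 344.4395 → ⌈·⌉ = 345
j=15: r + 14k = 370.377 → ⌈·⌉ = 371
j=16: r + 15k = 396.3145 → ⌈·⌉ = 397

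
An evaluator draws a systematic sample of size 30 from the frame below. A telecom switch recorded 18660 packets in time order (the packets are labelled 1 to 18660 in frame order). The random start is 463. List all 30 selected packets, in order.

463, 1085, 1707, 2329, 2951, 3573, 4195, 4817, 5439, 6061, 6683, 7305, 7927, 8549, 9171, 9793, 10415, 11037, 11659, 12281, 12903, 13525, 14147, 14769, 15391, 16013, 16635, 17257, 17879, 18501

k = N/n = 18660/30 = 622
packet 1: 463
packet 2: 463 + 622 = 1085
packet 3: 1085 + 622 = 1707
packet 4: 1707 + 622 = 2329
packet 5: 2329 + 622 = 2951
packet 6: 2951 + 622 = 3573
packet 7: 3573 + 622 = 4195
packet 8: 4195 + 622 = 4817
packet 9: 4817 + 622 = 5439
packet 10: 5439 + 622 = 6061
packet 11: 6061 + 622 = 6683
packet 12: 6683 + 622 = 7305
packet 13: 7305 + 622 = 7927
packet 14: 7927 + 622 = 8549
packet 15: 8549 + 622 = 9171
packet 16: 9171 + 622 = 9793
packet 17: 9793 + 622 = 10415
packet 18: 10415 + 622 = 11037
packet 19: 11037 + 622 = 11659
packet 20: 11659 + 622 = 12281
packet 21: 12281 + 622 = 12903
packet 22: 12903 + 622 = 13525
packet 23: 13525 + 622 = 14147
packet 24: 14147 + 622 = 14769
packet 25: 14769 + 622 = 15391
packet 26: 15391 + 622 = 16013
packet 27: 16013 + 622 = 16635
packet 28: 16635 + 622 = 17257
packet 29: 17257 + 622 = 17879
packet 30: 17879 + 622 = 18501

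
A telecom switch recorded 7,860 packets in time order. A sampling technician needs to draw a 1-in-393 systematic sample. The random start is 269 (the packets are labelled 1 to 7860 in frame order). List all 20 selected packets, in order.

269, 662, 1055, 1448, 1841, 2234, 2627, 3020, 3413, 3806, 4199, 4592, 4985, 5378, 5771, 6164, 6557, 6950, 7343, 7736

packet 1: 269
packet 2: 269 + 393 = 662
packet 3: 662 + 393 = 1055
packet 4: 1055 + 393 = 1448
packet 5: 1448 + 393 = 1841
packet 6: 1841 + 393 = 2234
packet 7: 2234 + 393 = 2627
packet 8: 2627 + 393 = 3020
packet 9: 3020 + 393 = 3413
packet 10: 3413 + 393 = 3806
packet 11: 3806 + 393 = 4199
packet 12: 4199 + 393 = 4592
packet 13: 4592 + 393 = 4985
packet 14: 4985 + 393 = 5378
packet 15: 5378 + 393 = 5771
packet 16: 5771 + 393 = 6164
packet 17: 6164 + 393 = 6557
packet 18: 6557 + 393 = 6950
packet 19: 6950 + 393 = 7343
packet 20: 7343 + 393 = 7736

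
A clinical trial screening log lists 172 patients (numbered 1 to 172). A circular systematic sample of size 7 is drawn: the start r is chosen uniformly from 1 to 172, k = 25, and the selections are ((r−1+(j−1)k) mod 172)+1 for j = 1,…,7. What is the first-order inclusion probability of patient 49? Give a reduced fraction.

7/172

For each position j, as r ranges over 1…172 the j-th selection hits every patient exactly once, so patient 49 is selected for exactly 7 of the 172 starts.
Inclusion probability = 7/172.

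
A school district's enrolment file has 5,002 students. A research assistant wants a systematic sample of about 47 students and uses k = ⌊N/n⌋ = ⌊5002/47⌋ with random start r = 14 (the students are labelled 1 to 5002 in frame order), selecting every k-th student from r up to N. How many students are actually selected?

48

k = ⌊5002/47⌋ = 106
Achieved size = ⌊(5002 − 14)/106⌋ + 1 = ⌊4988/106⌋ + 1 = 47 + 1 = 48
(last selection: 14 + 47×106 = 4996 ≤ 5002; next would be 5102 > 5002)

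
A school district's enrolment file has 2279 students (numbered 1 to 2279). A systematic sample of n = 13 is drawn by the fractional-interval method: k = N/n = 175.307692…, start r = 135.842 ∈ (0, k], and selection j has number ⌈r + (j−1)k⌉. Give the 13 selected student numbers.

j=1: r + 0k = 135.842 → ⌈·⌉ = 136
j=2: r + 1k = 311.149692… → ⌈·⌉ = 312
j=3: r + 2k = 486.457384… → ⌈·⌉ = 487
j=4: r + 3k = 661.765076… → ⌈·⌉ = 662
j=5: r + 4k = 837.072769… → ⌈·⌉ = 838
j=6: r + 5k = 1012.380461… → ⌈·⌉ = 1013
j=7: r + 6k = 1187.688153… → ⌈·⌉ = 1188
j=8: r + 7k = 1362.995846… → ⌈·⌉ = 1363
j=9: r + 8k = 1538.303538… → ⌈·⌉ = 1539
j=10: r + 9k = 1713.611230… → ⌈·⌉ = 1714
j=11: r + 10k = 1888.918923… → ⌈·⌉ = 1889
j=12: r + 11k = 2064.226615… → ⌈·⌉ = 2065
j=13: r + 12k = 2239.534307… → ⌈·⌉ = 2240

136, 312, 487, 662, 838, 1013, 1188, 1363, 1539, 1714, 1889, 2065, 2240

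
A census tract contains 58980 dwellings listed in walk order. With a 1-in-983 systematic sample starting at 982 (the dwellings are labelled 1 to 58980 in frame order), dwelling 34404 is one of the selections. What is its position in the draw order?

35

k = 983
position = (34404 − 982)/983 + 1 = 33422/983 + 1 = 34 + 1 = 35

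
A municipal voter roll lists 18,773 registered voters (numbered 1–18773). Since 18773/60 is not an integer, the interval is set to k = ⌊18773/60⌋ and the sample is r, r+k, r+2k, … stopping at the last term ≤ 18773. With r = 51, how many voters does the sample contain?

k = ⌊18773/60⌋ = 312
Achieved size = ⌊(18773 − 51)/312⌋ + 1 = ⌊18722/312⌋ + 1 = 60 + 1 = 61
(last selection: 51 + 60×312 = 18771 ≤ 18773; next would be 19083 > 18773)

61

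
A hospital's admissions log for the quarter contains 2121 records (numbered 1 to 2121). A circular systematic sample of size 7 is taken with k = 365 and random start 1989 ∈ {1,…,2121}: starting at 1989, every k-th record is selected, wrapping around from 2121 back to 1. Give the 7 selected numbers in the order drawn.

Selection 1: 1989
Selection 2: 1989 + 365 = 2354 → 2354 − 2121 = 233
Selection 3: 233 + 365 = 598
Selection 4: 598 + 365 = 963
Selection 5: 963 + 365 = 1328
Selection 6: 1328 + 365 = 1693
Selection 7: 1693 + 365 = 2058

1989, 233, 598, 963, 1328, 1693, 2058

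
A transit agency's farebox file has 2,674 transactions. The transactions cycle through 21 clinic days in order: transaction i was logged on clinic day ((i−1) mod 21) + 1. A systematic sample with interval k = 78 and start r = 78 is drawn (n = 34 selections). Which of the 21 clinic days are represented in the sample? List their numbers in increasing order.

3, 6, 9, 12, 15, 18, 21

Consecutive selections differ by k = 78, so their clinic day numbers differ by 78 mod 21 = 15.
gcd(78, 21) = 3, so the sample visits 21/3 = 7 distinct residues mod 21.
Start 78 is clinic day 15; the clinic days hit are 3, 6, 9, 12, 15, 18, 21.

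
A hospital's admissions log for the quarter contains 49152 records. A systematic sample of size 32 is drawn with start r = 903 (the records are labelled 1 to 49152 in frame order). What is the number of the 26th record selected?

k = 49152/32 = 1536
26th selection = r + (26−1)·k = 903 + 25×1536 = 903 + 38400 = 39303

39303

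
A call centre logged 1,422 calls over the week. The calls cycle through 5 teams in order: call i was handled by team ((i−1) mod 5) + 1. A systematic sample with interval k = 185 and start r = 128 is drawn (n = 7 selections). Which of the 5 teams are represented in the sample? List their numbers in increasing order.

3

Consecutive selections differ by k = 185, so their team numbers differ by 185 mod 5 = 0.
gcd(185, 5) = 5, so the sample visits 5/5 = 1 distinct residues mod 5.
Start 128 is team 3; the teams hit are 3.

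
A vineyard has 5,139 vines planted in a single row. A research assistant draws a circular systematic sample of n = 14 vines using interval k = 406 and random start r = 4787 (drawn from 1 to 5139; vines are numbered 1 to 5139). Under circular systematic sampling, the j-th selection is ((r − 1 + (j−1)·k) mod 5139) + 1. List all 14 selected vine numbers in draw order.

4787, 54, 460, 866, 1272, 1678, 2084, 2490, 2896, 3302, 3708, 4114, 4520, 4926

Selection 1: 4787
Selection 2: 4787 + 406 = 5193 → 5193 − 5139 = 54
Selection 3: 54 + 406 = 460
Selection 4: 460 + 406 = 866
Selection 5: 866 + 406 = 1272
Selection 6: 1272 + 406 = 1678
Selection 7: 1678 + 406 = 2084
Selection 8: 2084 + 406 = 2490
Selection 9: 2490 + 406 = 2896
Selection 10: 2896 + 406 = 3302
Selection 11: 3302 + 406 = 3708
Selection 12: 3708 + 406 = 4114
Selection 13: 4114 + 406 = 4520
Selection 14: 4520 + 406 = 4926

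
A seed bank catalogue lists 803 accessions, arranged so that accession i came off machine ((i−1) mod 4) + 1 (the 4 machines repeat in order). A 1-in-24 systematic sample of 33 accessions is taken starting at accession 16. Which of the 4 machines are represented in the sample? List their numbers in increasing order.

4

Consecutive selections differ by k = 24, so their machine numbers differ by 24 mod 4 = 0.
gcd(24, 4) = 4, so the sample visits 4/4 = 1 distinct residues mod 4.
Start 16 is machine 4; the machines hit are 4.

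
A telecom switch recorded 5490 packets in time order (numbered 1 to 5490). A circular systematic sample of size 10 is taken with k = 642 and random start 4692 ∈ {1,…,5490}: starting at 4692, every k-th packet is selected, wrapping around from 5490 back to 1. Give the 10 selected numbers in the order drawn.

Selection 1: 4692
Selection 2: 4692 + 642 = 5334
Selection 3: 5334 + 642 = 5976 → 5976 − 5490 = 486
Selection 4: 486 + 642 = 1128
Selection 5: 1128 + 642 = 1770
Selection 6: 1770 + 642 = 2412
Selection 7: 2412 + 642 = 3054
Selection 8: 3054 + 642 = 3696
Selection 9: 3696 + 642 = 4338
Selection 10: 4338 + 642 = 4980

4692, 5334, 486, 1128, 1770, 2412, 3054, 3696, 4338, 4980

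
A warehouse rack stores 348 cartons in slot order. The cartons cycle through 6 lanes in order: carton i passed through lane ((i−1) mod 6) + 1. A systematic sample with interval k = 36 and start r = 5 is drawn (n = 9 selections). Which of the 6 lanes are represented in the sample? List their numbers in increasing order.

Consecutive selections differ by k = 36, so their lane numbers differ by 36 mod 6 = 0.
gcd(36, 6) = 6, so the sample visits 6/6 = 1 distinct residues mod 6.
Start 5 is lane 5; the lanes hit are 5.

5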